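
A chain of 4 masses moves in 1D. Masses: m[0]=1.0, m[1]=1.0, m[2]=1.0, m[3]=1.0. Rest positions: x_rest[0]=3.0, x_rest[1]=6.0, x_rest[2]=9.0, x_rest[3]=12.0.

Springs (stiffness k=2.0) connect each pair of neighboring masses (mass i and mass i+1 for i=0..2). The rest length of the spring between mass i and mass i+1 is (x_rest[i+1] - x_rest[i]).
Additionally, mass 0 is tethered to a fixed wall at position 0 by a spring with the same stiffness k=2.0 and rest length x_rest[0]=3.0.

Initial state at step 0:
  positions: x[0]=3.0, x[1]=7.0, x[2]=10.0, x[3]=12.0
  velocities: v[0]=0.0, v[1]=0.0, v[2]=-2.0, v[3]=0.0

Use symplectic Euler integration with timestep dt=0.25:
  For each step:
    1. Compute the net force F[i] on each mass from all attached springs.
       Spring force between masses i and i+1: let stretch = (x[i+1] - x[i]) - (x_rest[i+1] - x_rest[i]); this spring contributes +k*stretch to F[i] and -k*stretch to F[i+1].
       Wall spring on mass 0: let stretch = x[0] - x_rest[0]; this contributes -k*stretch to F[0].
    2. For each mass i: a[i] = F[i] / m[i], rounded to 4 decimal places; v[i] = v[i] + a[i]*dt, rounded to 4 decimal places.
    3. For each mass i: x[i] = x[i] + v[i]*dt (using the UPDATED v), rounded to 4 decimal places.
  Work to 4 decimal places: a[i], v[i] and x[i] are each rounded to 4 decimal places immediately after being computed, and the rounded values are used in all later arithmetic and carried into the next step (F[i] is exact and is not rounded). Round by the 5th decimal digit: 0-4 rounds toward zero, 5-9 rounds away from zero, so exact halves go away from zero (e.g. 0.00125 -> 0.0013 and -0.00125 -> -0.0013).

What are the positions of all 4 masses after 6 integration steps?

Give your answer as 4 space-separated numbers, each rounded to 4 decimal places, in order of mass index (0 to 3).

Step 0: x=[3.0000 7.0000 10.0000 12.0000] v=[0.0000 0.0000 -2.0000 0.0000]
Step 1: x=[3.1250 6.8750 9.3750 12.1250] v=[0.5000 -0.5000 -2.5000 0.5000]
Step 2: x=[3.3281 6.5938 8.7813 12.2813] v=[0.8125 -1.1250 -2.3750 0.6250]
Step 3: x=[3.5234 6.1778 8.3516 12.3751] v=[0.7813 -1.6641 -1.7188 0.3750]
Step 4: x=[3.6101 5.7017 8.1531 12.3409] v=[0.3468 -1.9044 -0.7940 -0.1368]
Step 5: x=[3.5070 5.2706 8.1717 12.1582] v=[-0.4125 -1.7245 0.0742 -0.7307]
Step 6: x=[3.1860 4.9817 8.3259 11.8522] v=[-1.2842 -1.1558 0.6169 -1.2240]

Answer: 3.1860 4.9817 8.3259 11.8522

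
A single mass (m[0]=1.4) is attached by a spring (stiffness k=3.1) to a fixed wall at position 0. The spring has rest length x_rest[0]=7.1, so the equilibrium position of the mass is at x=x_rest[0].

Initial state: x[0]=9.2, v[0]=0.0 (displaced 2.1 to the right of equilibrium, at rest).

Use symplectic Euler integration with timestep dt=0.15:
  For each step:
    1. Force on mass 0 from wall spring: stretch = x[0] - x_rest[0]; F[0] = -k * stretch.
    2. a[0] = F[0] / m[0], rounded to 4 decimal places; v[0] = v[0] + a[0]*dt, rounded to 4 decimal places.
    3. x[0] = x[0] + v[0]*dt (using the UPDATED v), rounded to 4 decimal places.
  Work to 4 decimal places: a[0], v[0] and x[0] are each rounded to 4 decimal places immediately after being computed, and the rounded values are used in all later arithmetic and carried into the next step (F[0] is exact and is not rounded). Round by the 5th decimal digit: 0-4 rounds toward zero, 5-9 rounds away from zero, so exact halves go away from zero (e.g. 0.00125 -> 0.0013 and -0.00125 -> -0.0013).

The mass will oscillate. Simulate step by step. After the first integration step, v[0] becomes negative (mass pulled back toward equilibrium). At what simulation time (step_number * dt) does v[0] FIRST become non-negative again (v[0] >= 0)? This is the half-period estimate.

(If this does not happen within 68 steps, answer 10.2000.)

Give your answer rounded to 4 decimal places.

Step 0: x=[9.2000] v=[0.0000]
Step 1: x=[9.0954] v=[-0.6975]
Step 2: x=[8.8914] v=[-1.3603]
Step 3: x=[8.5981] v=[-1.9553]
Step 4: x=[8.2302] v=[-2.4529]
Step 5: x=[7.8060] v=[-2.8283]
Step 6: x=[7.3466] v=[-3.0628]
Step 7: x=[6.8749] v=[-3.1447]
Step 8: x=[6.4144] v=[-3.0699]
Step 9: x=[5.9881] v=[-2.8422]
Step 10: x=[5.6172] v=[-2.4729]
Step 11: x=[5.3201] v=[-1.9804]
Step 12: x=[5.1117] v=[-1.3892]
Step 13: x=[5.0024] v=[-0.7288]
Step 14: x=[4.9976] v=[-0.0321]
Step 15: x=[5.0975] v=[0.6662]
First v>=0 after going negative at step 15, time=2.2500

Answer: 2.2500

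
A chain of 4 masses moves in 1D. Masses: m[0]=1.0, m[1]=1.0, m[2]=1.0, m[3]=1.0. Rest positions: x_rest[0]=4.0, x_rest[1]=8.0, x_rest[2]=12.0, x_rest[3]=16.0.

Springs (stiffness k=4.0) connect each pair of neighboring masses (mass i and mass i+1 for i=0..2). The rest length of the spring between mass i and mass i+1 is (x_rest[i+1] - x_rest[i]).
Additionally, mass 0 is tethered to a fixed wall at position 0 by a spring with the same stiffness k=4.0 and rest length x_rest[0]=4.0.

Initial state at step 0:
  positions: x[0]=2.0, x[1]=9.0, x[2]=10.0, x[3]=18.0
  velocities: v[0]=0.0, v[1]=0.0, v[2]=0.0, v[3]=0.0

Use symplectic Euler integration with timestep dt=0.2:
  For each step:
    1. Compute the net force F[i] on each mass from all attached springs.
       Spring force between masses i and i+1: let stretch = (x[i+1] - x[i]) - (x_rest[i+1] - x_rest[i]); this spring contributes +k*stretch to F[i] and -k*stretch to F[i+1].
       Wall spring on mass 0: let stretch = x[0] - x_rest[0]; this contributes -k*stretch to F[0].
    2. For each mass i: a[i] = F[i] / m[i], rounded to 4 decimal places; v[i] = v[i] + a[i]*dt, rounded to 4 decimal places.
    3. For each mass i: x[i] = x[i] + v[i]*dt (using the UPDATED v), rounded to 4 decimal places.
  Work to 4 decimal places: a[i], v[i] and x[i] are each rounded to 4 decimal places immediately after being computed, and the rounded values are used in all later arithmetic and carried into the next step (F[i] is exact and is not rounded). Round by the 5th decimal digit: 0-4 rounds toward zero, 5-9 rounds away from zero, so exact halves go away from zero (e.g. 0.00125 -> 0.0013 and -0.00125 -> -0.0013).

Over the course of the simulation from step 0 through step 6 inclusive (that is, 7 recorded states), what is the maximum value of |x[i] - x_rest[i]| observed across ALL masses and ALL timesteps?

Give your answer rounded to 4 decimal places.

Step 0: x=[2.0000 9.0000 10.0000 18.0000] v=[0.0000 0.0000 0.0000 0.0000]
Step 1: x=[2.8000 8.0400 11.1200 17.3600] v=[4.0000 -4.8000 5.6000 -3.2000]
Step 2: x=[3.9904 6.7344 12.7456 16.3616] v=[5.9520 -6.5280 8.1280 -4.9920]
Step 3: x=[4.9814 5.9516 13.9880 15.4246] v=[4.9549 -3.9142 6.2118 -4.6848]
Step 4: x=[5.3306 6.2994 14.1744 14.8978] v=[1.7459 1.7388 0.9320 -2.6341]
Step 5: x=[4.9819 7.7522 13.2165 14.8952] v=[-1.7435 7.2638 -4.7893 -0.0128]
Step 6: x=[4.2793 9.6360 11.6529 15.2640] v=[-3.5128 9.4190 -7.8178 1.8442]
Max displacement = 2.1744

Answer: 2.1744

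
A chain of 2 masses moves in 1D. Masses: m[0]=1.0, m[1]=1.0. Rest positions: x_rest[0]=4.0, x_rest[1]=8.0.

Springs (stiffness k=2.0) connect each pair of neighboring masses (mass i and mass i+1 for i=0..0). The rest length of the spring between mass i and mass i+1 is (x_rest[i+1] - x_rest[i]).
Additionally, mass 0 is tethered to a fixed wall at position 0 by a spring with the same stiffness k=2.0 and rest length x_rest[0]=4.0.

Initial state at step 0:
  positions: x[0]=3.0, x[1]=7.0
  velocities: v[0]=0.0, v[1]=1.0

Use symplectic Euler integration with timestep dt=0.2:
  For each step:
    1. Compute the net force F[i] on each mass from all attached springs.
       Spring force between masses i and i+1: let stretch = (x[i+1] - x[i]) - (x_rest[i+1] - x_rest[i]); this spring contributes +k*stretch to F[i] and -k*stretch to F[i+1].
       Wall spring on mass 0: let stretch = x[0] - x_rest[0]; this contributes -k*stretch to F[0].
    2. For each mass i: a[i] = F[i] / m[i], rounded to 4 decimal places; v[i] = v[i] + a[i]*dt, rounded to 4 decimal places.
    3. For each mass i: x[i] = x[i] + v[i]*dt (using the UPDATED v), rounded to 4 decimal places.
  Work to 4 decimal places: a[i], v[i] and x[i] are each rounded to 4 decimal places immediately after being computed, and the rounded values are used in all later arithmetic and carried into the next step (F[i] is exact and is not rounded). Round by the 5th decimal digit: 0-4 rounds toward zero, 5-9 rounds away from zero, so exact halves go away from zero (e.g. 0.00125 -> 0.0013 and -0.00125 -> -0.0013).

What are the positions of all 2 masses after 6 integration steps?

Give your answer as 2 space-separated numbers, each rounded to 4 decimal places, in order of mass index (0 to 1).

Step 0: x=[3.0000 7.0000] v=[0.0000 1.0000]
Step 1: x=[3.0800 7.2000] v=[0.4000 1.0000]
Step 2: x=[3.2432 7.3904] v=[0.8160 0.9520]
Step 3: x=[3.4787 7.5690] v=[1.1776 0.8931]
Step 4: x=[3.7631 7.7404] v=[1.4222 0.8570]
Step 5: x=[4.0647 7.9136] v=[1.5079 0.8661]
Step 6: x=[4.3490 8.0989] v=[1.4216 0.9265]

Answer: 4.3490 8.0989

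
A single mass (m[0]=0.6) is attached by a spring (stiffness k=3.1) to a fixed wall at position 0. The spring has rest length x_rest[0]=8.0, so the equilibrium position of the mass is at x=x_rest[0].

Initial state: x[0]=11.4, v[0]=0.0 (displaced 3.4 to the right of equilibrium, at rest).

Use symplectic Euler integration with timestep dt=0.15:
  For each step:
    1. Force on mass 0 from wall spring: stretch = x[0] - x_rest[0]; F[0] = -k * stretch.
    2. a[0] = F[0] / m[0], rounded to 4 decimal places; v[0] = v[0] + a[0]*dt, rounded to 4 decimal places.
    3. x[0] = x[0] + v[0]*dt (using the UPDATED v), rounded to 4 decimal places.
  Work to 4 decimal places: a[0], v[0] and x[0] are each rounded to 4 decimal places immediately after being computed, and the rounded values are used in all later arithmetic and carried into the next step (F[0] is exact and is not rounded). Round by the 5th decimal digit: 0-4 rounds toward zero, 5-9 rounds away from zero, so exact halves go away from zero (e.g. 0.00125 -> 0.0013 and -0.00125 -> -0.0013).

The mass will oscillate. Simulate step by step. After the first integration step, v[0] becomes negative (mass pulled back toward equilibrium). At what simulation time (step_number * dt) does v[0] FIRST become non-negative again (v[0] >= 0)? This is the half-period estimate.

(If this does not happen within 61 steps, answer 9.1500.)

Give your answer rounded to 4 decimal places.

Answer: 1.5000

Derivation:
Step 0: x=[11.4000] v=[0.0000]
Step 1: x=[11.0048] v=[-2.6350]
Step 2: x=[10.2602] v=[-4.9637]
Step 3: x=[9.2529] v=[-6.7154]
Step 4: x=[8.0999] v=[-7.6864]
Step 5: x=[6.9353] v=[-7.7638]
Step 6: x=[5.8945] v=[-6.9387]
Step 7: x=[5.0985] v=[-5.3069]
Step 8: x=[4.6398] v=[-3.0582]
Step 9: x=[4.5717] v=[-0.4541]
Step 10: x=[4.9021] v=[2.2028]
First v>=0 after going negative at step 10, time=1.5000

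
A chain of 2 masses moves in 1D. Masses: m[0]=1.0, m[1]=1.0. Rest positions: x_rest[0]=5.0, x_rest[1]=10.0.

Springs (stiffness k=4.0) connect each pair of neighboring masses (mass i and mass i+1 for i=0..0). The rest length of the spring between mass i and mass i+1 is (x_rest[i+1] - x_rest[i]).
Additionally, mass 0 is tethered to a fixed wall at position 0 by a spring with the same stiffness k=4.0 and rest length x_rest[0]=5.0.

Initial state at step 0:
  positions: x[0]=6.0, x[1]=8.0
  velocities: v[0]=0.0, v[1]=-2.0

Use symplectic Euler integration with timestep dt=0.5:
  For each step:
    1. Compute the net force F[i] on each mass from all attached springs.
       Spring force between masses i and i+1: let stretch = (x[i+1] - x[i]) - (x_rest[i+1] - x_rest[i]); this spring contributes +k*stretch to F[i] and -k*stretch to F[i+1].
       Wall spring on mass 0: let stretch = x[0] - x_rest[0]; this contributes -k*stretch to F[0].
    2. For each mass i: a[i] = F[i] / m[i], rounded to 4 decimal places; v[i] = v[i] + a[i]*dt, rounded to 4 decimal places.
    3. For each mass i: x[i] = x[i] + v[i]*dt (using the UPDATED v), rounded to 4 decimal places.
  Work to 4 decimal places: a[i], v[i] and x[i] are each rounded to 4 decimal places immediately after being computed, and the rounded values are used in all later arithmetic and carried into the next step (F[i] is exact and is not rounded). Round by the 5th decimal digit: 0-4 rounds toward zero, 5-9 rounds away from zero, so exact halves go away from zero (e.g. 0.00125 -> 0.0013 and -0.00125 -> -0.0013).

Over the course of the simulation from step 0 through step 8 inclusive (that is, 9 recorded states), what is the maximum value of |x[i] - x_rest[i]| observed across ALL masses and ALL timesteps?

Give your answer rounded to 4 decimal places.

Step 0: x=[6.0000 8.0000] v=[0.0000 -2.0000]
Step 1: x=[2.0000 10.0000] v=[-8.0000 4.0000]
Step 2: x=[4.0000 9.0000] v=[4.0000 -2.0000]
Step 3: x=[7.0000 8.0000] v=[6.0000 -2.0000]
Step 4: x=[4.0000 11.0000] v=[-6.0000 6.0000]
Step 5: x=[4.0000 12.0000] v=[0.0000 2.0000]
Step 6: x=[8.0000 10.0000] v=[8.0000 -4.0000]
Step 7: x=[6.0000 11.0000] v=[-4.0000 2.0000]
Step 8: x=[3.0000 12.0000] v=[-6.0000 2.0000]
Max displacement = 3.0000

Answer: 3.0000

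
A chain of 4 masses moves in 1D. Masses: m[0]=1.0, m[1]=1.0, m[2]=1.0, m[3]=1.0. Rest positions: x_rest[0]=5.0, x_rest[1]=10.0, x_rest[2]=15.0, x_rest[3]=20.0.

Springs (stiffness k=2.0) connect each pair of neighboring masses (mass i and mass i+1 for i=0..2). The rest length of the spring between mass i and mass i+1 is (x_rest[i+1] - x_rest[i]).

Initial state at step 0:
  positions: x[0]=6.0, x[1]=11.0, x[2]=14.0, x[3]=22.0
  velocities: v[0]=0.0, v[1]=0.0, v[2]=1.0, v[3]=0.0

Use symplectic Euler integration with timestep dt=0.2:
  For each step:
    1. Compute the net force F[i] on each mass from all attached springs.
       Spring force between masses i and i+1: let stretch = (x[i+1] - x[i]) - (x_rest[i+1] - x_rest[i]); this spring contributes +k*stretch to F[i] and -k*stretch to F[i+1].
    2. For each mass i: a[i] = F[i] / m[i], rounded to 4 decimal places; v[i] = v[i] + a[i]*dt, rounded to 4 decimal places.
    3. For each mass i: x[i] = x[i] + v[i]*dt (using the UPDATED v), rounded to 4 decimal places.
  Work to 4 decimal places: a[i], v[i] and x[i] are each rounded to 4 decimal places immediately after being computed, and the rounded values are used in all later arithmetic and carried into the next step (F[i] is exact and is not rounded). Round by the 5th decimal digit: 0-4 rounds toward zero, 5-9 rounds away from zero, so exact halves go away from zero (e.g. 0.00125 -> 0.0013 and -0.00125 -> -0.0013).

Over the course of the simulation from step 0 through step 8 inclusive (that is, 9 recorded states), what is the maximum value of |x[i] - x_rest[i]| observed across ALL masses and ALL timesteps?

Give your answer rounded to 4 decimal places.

Step 0: x=[6.0000 11.0000 14.0000 22.0000] v=[0.0000 0.0000 1.0000 0.0000]
Step 1: x=[6.0000 10.8400 14.6000 21.7600] v=[0.0000 -0.8000 3.0000 -1.2000]
Step 2: x=[5.9872 10.5936 15.4720 21.3472] v=[-0.0640 -1.2320 4.3600 -2.0640]
Step 3: x=[5.9429 10.3690 16.4237 20.8644] v=[-0.2214 -1.1232 4.7587 -2.4141]
Step 4: x=[5.8527 10.2746 17.2463 20.4263] v=[-0.4510 -0.4718 4.1131 -2.1904]
Step 5: x=[5.7163 10.3842 17.7656 20.1338] v=[-0.6822 0.5481 2.5964 -1.4624]
Step 6: x=[5.5533 10.7109 17.8838 20.0519] v=[-0.8150 1.6335 0.5911 -0.4097]
Step 7: x=[5.4029 11.1988 17.6016 20.1965] v=[-0.7520 2.4396 -1.4108 0.7231]
Step 8: x=[5.3162 11.7353 17.0148 20.5335] v=[-0.4336 2.6824 -2.9340 1.6851]
Max displacement = 2.8838

Answer: 2.8838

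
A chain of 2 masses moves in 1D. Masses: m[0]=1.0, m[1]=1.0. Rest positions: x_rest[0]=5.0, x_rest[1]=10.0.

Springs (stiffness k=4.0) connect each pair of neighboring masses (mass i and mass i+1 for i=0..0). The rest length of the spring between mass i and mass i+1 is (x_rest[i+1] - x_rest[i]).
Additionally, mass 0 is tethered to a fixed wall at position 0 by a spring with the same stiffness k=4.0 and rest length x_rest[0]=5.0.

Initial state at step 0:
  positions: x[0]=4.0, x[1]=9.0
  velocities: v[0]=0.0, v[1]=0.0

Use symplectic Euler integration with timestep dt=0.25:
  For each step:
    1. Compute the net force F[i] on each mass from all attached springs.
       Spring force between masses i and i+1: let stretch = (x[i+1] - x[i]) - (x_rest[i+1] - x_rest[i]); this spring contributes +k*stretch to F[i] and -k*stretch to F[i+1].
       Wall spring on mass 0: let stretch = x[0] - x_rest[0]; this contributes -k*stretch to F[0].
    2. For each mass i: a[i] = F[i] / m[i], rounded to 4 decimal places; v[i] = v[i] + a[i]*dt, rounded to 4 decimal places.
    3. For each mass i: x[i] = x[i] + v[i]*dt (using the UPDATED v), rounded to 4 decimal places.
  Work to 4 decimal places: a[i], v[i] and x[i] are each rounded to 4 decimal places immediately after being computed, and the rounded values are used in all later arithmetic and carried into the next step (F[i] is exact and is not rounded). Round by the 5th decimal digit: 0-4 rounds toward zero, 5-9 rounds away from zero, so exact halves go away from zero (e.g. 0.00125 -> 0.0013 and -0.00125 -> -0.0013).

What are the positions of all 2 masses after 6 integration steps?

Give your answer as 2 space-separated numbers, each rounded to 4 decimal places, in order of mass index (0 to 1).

Step 0: x=[4.0000 9.0000] v=[0.0000 0.0000]
Step 1: x=[4.2500 9.0000] v=[1.0000 0.0000]
Step 2: x=[4.6250 9.0625] v=[1.5000 0.2500]
Step 3: x=[4.9531 9.2656] v=[1.3125 0.8125]
Step 4: x=[5.1211 9.6406] v=[0.6719 1.5000]
Step 5: x=[5.1387 10.1357] v=[0.0703 1.9805]
Step 6: x=[5.1209 10.6316] v=[-0.0714 1.9835]

Answer: 5.1209 10.6316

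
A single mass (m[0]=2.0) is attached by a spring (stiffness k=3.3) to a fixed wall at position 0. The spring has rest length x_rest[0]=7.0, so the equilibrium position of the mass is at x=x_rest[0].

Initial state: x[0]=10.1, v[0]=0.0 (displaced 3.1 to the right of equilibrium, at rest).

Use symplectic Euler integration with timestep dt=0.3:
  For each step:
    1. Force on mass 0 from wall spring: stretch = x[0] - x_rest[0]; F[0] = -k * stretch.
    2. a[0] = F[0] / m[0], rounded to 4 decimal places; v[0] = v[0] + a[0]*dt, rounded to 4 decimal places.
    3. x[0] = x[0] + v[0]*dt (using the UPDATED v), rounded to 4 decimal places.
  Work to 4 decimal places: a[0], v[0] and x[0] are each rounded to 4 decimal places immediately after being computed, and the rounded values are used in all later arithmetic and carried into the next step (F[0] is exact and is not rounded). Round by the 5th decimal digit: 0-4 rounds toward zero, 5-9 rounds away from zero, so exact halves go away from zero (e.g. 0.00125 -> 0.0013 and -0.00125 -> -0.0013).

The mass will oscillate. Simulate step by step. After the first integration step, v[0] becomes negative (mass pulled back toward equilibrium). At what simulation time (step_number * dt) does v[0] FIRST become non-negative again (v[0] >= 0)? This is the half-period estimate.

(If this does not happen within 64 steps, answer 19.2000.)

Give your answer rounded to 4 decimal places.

Answer: 2.7000

Derivation:
Step 0: x=[10.1000] v=[0.0000]
Step 1: x=[9.6397] v=[-1.5345]
Step 2: x=[8.7873] v=[-2.8412]
Step 3: x=[7.6695] v=[-3.7259]
Step 4: x=[6.4523] v=[-4.0573]
Step 5: x=[5.3164] v=[-3.7862]
Step 6: x=[4.4306] v=[-2.9528]
Step 7: x=[3.9263] v=[-1.6810]
Step 8: x=[3.8785] v=[-0.1595]
Step 9: x=[4.2942] v=[1.3857]
First v>=0 after going negative at step 9, time=2.7000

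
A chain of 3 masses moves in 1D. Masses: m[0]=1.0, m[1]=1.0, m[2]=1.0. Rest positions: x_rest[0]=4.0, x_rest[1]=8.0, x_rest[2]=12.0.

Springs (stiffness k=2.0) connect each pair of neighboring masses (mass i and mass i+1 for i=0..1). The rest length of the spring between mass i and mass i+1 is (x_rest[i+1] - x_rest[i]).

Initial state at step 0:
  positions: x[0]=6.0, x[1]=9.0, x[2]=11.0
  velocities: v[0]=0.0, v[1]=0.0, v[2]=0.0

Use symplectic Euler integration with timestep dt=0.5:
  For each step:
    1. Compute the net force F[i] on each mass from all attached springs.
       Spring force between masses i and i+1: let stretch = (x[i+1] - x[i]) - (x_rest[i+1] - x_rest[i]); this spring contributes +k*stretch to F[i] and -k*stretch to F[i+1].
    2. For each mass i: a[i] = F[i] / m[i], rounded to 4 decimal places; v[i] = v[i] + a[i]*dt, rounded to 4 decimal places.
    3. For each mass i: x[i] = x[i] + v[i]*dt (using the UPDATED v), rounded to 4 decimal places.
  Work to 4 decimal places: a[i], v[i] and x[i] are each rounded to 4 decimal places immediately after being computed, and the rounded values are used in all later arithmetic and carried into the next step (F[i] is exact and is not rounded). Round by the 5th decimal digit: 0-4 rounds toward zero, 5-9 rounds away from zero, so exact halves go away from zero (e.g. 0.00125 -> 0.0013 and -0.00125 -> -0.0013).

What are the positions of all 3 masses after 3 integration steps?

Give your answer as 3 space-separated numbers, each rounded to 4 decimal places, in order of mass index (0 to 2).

Step 0: x=[6.0000 9.0000 11.0000] v=[0.0000 0.0000 0.0000]
Step 1: x=[5.5000 8.5000 12.0000] v=[-1.0000 -1.0000 2.0000]
Step 2: x=[4.5000 8.2500 13.2500] v=[-2.0000 -0.5000 2.5000]
Step 3: x=[3.3750 8.6250 14.0000] v=[-2.2500 0.7500 1.5000]

Answer: 3.3750 8.6250 14.0000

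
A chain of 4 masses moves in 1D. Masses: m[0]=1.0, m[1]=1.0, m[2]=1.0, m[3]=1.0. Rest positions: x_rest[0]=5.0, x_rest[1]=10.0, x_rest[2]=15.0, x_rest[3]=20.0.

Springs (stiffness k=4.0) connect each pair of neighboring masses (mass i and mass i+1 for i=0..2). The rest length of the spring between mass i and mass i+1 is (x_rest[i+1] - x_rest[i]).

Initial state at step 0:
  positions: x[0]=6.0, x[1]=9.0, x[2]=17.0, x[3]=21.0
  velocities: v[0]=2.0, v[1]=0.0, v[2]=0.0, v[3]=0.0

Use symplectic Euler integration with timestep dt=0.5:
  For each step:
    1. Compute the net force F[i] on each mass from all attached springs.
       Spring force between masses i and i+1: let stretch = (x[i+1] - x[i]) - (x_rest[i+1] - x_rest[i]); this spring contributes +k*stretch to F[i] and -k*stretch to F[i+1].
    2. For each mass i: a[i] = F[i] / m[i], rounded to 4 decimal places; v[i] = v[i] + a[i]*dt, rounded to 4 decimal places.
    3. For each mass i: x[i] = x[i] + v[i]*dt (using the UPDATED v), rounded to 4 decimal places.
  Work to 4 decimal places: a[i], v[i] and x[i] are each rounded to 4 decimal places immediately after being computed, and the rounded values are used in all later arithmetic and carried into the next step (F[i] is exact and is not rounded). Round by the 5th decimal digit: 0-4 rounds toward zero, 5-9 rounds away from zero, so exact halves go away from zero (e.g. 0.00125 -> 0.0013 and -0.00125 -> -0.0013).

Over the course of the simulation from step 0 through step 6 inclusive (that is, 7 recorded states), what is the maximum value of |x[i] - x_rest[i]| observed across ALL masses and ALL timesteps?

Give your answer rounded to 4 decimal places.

Step 0: x=[6.0000 9.0000 17.0000 21.0000] v=[2.0000 0.0000 0.0000 0.0000]
Step 1: x=[5.0000 14.0000 13.0000 22.0000] v=[-2.0000 10.0000 -8.0000 2.0000]
Step 2: x=[8.0000 9.0000 19.0000 19.0000] v=[6.0000 -10.0000 12.0000 -6.0000]
Step 3: x=[7.0000 13.0000 15.0000 21.0000] v=[-2.0000 8.0000 -8.0000 4.0000]
Step 4: x=[7.0000 13.0000 15.0000 22.0000] v=[0.0000 0.0000 0.0000 2.0000]
Step 5: x=[8.0000 9.0000 20.0000 21.0000] v=[2.0000 -8.0000 10.0000 -2.0000]
Step 6: x=[5.0000 15.0000 15.0000 24.0000] v=[-6.0000 12.0000 -10.0000 6.0000]
Max displacement = 5.0000

Answer: 5.0000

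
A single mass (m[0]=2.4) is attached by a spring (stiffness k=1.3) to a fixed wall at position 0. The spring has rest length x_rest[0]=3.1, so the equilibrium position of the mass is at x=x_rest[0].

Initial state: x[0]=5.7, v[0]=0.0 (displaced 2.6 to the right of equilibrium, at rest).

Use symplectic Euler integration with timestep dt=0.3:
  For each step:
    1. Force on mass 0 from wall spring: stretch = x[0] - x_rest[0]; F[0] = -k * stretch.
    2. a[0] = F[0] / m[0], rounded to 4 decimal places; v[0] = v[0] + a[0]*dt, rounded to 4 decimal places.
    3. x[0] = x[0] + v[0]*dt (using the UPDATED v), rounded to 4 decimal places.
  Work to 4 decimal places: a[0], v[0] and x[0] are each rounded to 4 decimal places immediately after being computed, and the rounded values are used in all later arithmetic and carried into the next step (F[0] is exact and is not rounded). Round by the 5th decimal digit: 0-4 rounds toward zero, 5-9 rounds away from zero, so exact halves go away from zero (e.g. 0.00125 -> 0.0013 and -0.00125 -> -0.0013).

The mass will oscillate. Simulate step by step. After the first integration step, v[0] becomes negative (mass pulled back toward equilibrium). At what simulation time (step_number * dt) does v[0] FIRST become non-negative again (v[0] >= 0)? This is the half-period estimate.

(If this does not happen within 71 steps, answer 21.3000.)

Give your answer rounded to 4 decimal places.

Answer: 4.5000

Derivation:
Step 0: x=[5.7000] v=[0.0000]
Step 1: x=[5.5733] v=[-0.4225]
Step 2: x=[5.3260] v=[-0.8244]
Step 3: x=[4.9702] v=[-1.1861]
Step 4: x=[4.5232] v=[-1.4900]
Step 5: x=[4.0068] v=[-1.7213]
Step 6: x=[3.4462] v=[-1.8687]
Step 7: x=[2.8687] v=[-1.9250]
Step 8: x=[2.3025] v=[-1.8874]
Step 9: x=[1.7752] v=[-1.7578]
Step 10: x=[1.3125] v=[-1.5425]
Step 11: x=[0.9369] v=[-1.2520]
Step 12: x=[0.6668] v=[-0.9005]
Step 13: x=[0.5153] v=[-0.5051]
Step 14: x=[0.4898] v=[-0.0851]
Step 15: x=[0.5915] v=[0.3391]
First v>=0 after going negative at step 15, time=4.5000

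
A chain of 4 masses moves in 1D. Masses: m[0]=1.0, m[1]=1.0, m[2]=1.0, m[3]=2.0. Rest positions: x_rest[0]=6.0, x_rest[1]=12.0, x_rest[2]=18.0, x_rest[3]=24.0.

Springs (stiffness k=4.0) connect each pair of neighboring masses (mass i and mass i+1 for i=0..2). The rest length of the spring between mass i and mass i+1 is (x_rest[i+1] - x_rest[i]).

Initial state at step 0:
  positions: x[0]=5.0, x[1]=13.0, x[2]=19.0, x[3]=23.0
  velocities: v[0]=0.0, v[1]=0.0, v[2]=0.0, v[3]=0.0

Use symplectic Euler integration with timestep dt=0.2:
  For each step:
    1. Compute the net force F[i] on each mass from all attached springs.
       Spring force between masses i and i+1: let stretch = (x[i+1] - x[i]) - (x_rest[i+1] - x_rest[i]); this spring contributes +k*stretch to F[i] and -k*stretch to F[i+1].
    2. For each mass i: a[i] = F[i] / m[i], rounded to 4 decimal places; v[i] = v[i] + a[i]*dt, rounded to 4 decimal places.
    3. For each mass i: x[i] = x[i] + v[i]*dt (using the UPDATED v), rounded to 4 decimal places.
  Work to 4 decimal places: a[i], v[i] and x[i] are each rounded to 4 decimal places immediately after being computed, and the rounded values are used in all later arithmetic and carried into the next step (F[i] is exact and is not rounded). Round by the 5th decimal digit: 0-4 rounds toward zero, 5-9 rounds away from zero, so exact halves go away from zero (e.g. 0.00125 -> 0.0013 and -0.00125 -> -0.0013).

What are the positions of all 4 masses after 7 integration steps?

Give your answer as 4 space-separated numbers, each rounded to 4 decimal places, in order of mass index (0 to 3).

Answer: 6.3525 11.2448 16.8452 24.2787

Derivation:
Step 0: x=[5.0000 13.0000 19.0000 23.0000] v=[0.0000 0.0000 0.0000 0.0000]
Step 1: x=[5.3200 12.6800 18.6800 23.1600] v=[1.6000 -1.6000 -1.6000 0.8000]
Step 2: x=[5.8576 12.1424 18.1168 23.4416] v=[2.6880 -2.6880 -2.8160 1.4080]
Step 3: x=[6.4408 11.5551 17.4497 23.7772] v=[2.9158 -2.9363 -3.3357 1.6781]
Step 4: x=[6.8822 11.0927 16.8518 24.0866] v=[2.2072 -2.3121 -2.9894 1.5471]
Step 5: x=[7.0373 10.8781 16.4900 24.2972] v=[0.7756 -1.0732 -1.8088 1.0532]
Step 6: x=[6.8469 10.9468 16.4795 24.3633] v=[-0.9518 0.3437 -0.0526 0.3303]
Step 7: x=[6.3525 11.2448 16.8452 24.2787] v=[-2.4719 1.4899 1.8283 -0.4232]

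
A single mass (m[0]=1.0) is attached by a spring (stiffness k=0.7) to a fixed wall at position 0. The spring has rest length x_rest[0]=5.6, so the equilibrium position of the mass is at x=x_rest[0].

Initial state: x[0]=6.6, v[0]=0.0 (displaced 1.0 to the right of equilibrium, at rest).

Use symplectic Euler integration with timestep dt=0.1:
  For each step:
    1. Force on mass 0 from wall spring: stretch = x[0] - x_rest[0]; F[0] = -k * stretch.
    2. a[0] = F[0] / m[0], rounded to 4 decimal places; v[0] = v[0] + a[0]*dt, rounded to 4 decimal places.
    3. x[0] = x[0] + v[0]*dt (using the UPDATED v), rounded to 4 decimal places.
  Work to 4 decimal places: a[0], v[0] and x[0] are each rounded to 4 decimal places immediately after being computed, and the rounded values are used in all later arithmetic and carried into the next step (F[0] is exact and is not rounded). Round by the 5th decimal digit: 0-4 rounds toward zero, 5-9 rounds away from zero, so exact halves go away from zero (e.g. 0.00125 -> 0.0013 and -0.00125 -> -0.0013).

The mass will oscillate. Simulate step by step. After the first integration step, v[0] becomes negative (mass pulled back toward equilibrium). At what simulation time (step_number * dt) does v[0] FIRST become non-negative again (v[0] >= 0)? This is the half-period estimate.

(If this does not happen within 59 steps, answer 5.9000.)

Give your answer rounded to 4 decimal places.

Answer: 3.8000

Derivation:
Step 0: x=[6.6000] v=[0.0000]
Step 1: x=[6.5930] v=[-0.0700]
Step 2: x=[6.5791] v=[-0.1395]
Step 3: x=[6.5583] v=[-0.2080]
Step 4: x=[6.5308] v=[-0.2751]
Step 5: x=[6.4968] v=[-0.3403]
Step 6: x=[6.4565] v=[-0.4031]
Step 7: x=[6.4102] v=[-0.4631]
Step 8: x=[6.3582] v=[-0.5198]
Step 9: x=[6.3009] v=[-0.5729]
Step 10: x=[6.2387] v=[-0.6220]
Step 11: x=[6.1720] v=[-0.6667]
Step 12: x=[6.1013] v=[-0.7067]
Step 13: x=[6.0271] v=[-0.7418]
Step 14: x=[5.9499] v=[-0.7717]
Step 15: x=[5.8703] v=[-0.7962]
Step 16: x=[5.7888] v=[-0.8151]
Step 17: x=[5.7060] v=[-0.8283]
Step 18: x=[5.6224] v=[-0.8357]
Step 19: x=[5.5387] v=[-0.8373]
Step 20: x=[5.4554] v=[-0.8330]
Step 21: x=[5.3731] v=[-0.8229]
Step 22: x=[5.2924] v=[-0.8070]
Step 23: x=[5.2139] v=[-0.7855]
Step 24: x=[5.1381] v=[-0.7585]
Step 25: x=[5.0655] v=[-0.7262]
Step 26: x=[4.9966] v=[-0.6888]
Step 27: x=[4.9319] v=[-0.6466]
Step 28: x=[4.8719] v=[-0.5998]
Step 29: x=[4.8170] v=[-0.5488]
Step 30: x=[4.7676] v=[-0.4940]
Step 31: x=[4.7240] v=[-0.4357]
Step 32: x=[4.6866] v=[-0.3744]
Step 33: x=[4.6556] v=[-0.3105]
Step 34: x=[4.6312] v=[-0.2444]
Step 35: x=[4.6135] v=[-0.1766]
Step 36: x=[4.6028] v=[-0.1075]
Step 37: x=[4.5990] v=[-0.0377]
Step 38: x=[4.6022] v=[0.0324]
First v>=0 after going negative at step 38, time=3.8000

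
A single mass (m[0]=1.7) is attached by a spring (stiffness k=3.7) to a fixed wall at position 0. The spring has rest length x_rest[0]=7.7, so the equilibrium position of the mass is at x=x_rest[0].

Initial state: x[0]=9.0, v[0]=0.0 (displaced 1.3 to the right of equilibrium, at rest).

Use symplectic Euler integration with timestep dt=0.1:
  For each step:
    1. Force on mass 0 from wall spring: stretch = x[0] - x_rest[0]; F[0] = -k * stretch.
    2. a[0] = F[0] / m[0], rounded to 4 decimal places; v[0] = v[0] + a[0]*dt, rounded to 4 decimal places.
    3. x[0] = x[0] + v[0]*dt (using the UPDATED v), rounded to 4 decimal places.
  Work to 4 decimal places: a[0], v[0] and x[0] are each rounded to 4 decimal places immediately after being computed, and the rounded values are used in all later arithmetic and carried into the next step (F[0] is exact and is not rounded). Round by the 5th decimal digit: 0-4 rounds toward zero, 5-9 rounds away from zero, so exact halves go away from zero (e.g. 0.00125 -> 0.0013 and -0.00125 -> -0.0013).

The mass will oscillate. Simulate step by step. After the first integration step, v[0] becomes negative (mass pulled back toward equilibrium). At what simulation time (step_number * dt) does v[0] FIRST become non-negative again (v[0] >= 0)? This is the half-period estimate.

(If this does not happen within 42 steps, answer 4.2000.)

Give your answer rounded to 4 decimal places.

Answer: 2.2000

Derivation:
Step 0: x=[9.0000] v=[0.0000]
Step 1: x=[8.9717] v=[-0.2829]
Step 2: x=[8.9157] v=[-0.5597]
Step 3: x=[8.8333] v=[-0.8243]
Step 4: x=[8.7262] v=[-1.0710]
Step 5: x=[8.5968] v=[-1.2944]
Step 6: x=[8.4478] v=[-1.4896]
Step 7: x=[8.2826] v=[-1.6524]
Step 8: x=[8.1047] v=[-1.7792]
Step 9: x=[7.9180] v=[-1.8673]
Step 10: x=[7.7265] v=[-1.9148]
Step 11: x=[7.5344] v=[-1.9206]
Step 12: x=[7.3459] v=[-1.8846]
Step 13: x=[7.1652] v=[-1.8075]
Step 14: x=[6.9961] v=[-1.6911]
Step 15: x=[6.8423] v=[-1.5379]
Step 16: x=[6.7072] v=[-1.3512]
Step 17: x=[6.5937] v=[-1.1351]
Step 18: x=[6.5043] v=[-0.8943]
Step 19: x=[6.4409] v=[-0.6341]
Step 20: x=[6.4049] v=[-0.3601]
Step 21: x=[6.3971] v=[-0.0782]
Step 22: x=[6.4176] v=[0.2054]
First v>=0 after going negative at step 22, time=2.2000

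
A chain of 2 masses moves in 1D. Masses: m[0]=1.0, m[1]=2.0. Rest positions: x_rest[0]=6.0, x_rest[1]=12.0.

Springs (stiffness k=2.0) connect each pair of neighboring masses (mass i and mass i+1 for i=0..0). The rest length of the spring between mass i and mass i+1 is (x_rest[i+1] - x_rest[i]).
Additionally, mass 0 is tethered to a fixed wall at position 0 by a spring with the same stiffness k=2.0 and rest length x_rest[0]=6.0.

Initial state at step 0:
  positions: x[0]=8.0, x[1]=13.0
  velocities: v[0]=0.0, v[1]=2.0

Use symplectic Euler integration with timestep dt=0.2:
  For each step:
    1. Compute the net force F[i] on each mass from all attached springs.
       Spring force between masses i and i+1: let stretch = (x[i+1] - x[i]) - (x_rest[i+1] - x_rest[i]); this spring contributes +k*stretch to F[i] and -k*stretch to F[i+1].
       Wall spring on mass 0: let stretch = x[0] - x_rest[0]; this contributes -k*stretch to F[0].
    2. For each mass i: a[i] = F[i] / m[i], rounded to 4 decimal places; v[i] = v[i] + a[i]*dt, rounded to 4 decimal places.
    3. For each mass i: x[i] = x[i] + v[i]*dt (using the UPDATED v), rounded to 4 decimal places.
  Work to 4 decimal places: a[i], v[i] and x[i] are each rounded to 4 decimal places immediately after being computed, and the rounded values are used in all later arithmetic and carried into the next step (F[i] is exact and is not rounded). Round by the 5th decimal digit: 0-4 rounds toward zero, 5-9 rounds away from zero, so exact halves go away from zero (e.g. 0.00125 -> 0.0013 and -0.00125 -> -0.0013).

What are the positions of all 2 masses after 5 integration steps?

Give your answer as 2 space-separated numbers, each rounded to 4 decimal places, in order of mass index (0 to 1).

Step 0: x=[8.0000 13.0000] v=[0.0000 2.0000]
Step 1: x=[7.7600 13.4400] v=[-1.2000 2.2000]
Step 2: x=[7.3536 13.8928] v=[-2.0320 2.2640]
Step 3: x=[6.8820 14.3240] v=[-2.3578 2.1562]
Step 4: x=[6.4552 14.6976] v=[-2.1338 1.8678]
Step 5: x=[6.1714 14.9815] v=[-1.4189 1.4193]

Answer: 6.1714 14.9815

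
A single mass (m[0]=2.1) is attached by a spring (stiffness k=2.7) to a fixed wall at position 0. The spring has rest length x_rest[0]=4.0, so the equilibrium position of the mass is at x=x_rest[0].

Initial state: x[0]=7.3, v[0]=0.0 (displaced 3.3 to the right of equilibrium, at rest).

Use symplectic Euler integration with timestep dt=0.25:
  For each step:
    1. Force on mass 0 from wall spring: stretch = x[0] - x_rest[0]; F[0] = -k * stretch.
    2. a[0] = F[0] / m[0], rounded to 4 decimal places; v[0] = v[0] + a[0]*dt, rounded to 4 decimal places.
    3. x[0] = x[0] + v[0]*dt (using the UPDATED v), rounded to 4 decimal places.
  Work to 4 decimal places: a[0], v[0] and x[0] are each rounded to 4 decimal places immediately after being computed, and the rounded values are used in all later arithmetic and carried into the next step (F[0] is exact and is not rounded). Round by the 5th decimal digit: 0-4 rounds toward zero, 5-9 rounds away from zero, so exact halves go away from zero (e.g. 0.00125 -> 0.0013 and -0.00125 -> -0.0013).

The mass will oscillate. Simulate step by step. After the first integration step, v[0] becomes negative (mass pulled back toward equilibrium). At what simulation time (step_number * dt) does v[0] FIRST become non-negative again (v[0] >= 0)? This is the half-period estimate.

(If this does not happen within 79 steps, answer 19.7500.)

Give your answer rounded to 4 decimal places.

Step 0: x=[7.3000] v=[0.0000]
Step 1: x=[7.0348] v=[-1.0607]
Step 2: x=[6.5258] v=[-2.0362]
Step 3: x=[5.8138] v=[-2.8481]
Step 4: x=[4.9560] v=[-3.4311]
Step 5: x=[4.0214] v=[-3.7384]
Step 6: x=[3.0851] v=[-3.7453]
Step 7: x=[2.2223] v=[-3.4512]
Step 8: x=[1.5024] v=[-2.8798]
Step 9: x=[0.9832] v=[-2.0770]
Step 10: x=[0.7064] v=[-1.1073]
Step 11: x=[0.6942] v=[-0.0487]
Step 12: x=[0.9477] v=[1.0139]
First v>=0 after going negative at step 12, time=3.0000

Answer: 3.0000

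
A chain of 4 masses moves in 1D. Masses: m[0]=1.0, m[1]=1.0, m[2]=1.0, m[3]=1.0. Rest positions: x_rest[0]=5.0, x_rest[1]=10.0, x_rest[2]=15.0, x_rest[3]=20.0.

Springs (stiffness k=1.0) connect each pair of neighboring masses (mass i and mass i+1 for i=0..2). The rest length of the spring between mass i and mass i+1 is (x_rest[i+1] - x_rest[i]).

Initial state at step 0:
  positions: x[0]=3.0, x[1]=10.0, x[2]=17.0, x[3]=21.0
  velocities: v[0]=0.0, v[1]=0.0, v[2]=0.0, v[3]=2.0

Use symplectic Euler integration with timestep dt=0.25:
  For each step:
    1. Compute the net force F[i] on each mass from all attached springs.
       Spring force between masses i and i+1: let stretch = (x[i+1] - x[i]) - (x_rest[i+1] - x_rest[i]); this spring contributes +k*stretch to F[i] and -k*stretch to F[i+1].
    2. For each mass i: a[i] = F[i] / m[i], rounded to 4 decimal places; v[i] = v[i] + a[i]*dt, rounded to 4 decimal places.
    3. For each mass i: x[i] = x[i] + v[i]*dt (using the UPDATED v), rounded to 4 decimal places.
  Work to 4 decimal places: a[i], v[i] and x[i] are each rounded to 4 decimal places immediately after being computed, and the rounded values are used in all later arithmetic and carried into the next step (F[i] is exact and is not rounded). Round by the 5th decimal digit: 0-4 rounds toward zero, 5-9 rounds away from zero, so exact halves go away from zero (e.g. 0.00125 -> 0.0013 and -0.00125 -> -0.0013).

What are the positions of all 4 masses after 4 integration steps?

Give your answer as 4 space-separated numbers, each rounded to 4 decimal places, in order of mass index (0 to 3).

Answer: 4.1348 9.9641 15.7820 23.1193

Derivation:
Step 0: x=[3.0000 10.0000 17.0000 21.0000] v=[0.0000 0.0000 0.0000 2.0000]
Step 1: x=[3.1250 10.0000 16.8125 21.5625] v=[0.5000 0.0000 -0.7500 2.2500]
Step 2: x=[3.3672 9.9961 16.4961 22.1406] v=[0.9688 -0.0156 -1.2656 2.3125]
Step 3: x=[3.7112 9.9842 16.1262 22.6785] v=[1.3760 -0.0478 -1.4795 2.1514]
Step 4: x=[4.1348 9.9641 15.7820 23.1193] v=[1.6943 -0.0806 -1.3769 1.7633]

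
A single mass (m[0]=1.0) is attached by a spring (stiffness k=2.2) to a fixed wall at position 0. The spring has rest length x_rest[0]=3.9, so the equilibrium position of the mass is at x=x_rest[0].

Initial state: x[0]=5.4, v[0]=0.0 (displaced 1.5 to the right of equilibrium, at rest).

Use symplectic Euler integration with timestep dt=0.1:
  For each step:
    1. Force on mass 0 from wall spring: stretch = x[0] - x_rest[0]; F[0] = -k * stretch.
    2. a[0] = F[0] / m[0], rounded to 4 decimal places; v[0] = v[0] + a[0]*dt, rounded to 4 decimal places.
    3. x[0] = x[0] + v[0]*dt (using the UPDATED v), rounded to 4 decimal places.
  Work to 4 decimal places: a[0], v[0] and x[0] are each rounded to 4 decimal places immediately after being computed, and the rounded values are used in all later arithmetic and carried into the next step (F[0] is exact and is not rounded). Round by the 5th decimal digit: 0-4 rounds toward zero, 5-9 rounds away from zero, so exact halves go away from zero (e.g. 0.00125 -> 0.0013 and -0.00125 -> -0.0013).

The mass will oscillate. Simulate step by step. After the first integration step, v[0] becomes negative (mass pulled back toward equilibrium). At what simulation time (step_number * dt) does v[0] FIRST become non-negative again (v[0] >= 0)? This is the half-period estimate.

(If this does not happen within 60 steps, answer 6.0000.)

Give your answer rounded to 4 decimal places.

Answer: 2.2000

Derivation:
Step 0: x=[5.4000] v=[0.0000]
Step 1: x=[5.3670] v=[-0.3300]
Step 2: x=[5.3017] v=[-0.6527]
Step 3: x=[5.2056] v=[-0.9611]
Step 4: x=[5.0808] v=[-1.2483]
Step 5: x=[4.9300] v=[-1.5081]
Step 6: x=[4.7565] v=[-1.7347]
Step 7: x=[4.5642] v=[-1.9231]
Step 8: x=[4.3573] v=[-2.0692]
Step 9: x=[4.1403] v=[-2.1698]
Step 10: x=[3.9180] v=[-2.2227]
Step 11: x=[3.6953] v=[-2.2267]
Step 12: x=[3.4771] v=[-2.1817]
Step 13: x=[3.2682] v=[-2.0887]
Step 14: x=[3.0732] v=[-1.9497]
Step 15: x=[2.8964] v=[-1.7678]
Step 16: x=[2.7417] v=[-1.5470]
Step 17: x=[2.6125] v=[-1.2922]
Step 18: x=[2.5116] v=[-1.0090]
Step 19: x=[2.4412] v=[-0.7036]
Step 20: x=[2.4029] v=[-0.3827]
Step 21: x=[2.3976] v=[-0.0533]
Step 22: x=[2.4253] v=[0.2772]
First v>=0 after going negative at step 22, time=2.2000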